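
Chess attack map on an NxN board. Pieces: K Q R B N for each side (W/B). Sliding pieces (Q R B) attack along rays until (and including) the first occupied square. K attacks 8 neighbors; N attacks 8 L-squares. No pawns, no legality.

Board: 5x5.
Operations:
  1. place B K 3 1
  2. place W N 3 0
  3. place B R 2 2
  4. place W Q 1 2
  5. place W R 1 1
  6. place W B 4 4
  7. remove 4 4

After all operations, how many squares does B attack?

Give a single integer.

Answer: 11

Derivation:
Op 1: place BK@(3,1)
Op 2: place WN@(3,0)
Op 3: place BR@(2,2)
Op 4: place WQ@(1,2)
Op 5: place WR@(1,1)
Op 6: place WB@(4,4)
Op 7: remove (4,4)
Per-piece attacks for B:
  BR@(2,2): attacks (2,3) (2,4) (2,1) (2,0) (3,2) (4,2) (1,2) [ray(-1,0) blocked at (1,2)]
  BK@(3,1): attacks (3,2) (3,0) (4,1) (2,1) (4,2) (4,0) (2,2) (2,0)
Union (11 distinct): (1,2) (2,0) (2,1) (2,2) (2,3) (2,4) (3,0) (3,2) (4,0) (4,1) (4,2)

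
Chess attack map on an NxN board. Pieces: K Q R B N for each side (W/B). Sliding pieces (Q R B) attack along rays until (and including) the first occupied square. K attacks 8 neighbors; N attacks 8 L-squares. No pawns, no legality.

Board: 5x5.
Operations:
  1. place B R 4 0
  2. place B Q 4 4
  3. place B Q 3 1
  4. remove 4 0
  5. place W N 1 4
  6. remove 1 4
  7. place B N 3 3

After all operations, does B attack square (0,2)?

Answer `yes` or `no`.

Op 1: place BR@(4,0)
Op 2: place BQ@(4,4)
Op 3: place BQ@(3,1)
Op 4: remove (4,0)
Op 5: place WN@(1,4)
Op 6: remove (1,4)
Op 7: place BN@(3,3)
Per-piece attacks for B:
  BQ@(3,1): attacks (3,2) (3,3) (3,0) (4,1) (2,1) (1,1) (0,1) (4,2) (4,0) (2,2) (1,3) (0,4) (2,0) [ray(0,1) blocked at (3,3)]
  BN@(3,3): attacks (1,4) (4,1) (2,1) (1,2)
  BQ@(4,4): attacks (4,3) (4,2) (4,1) (4,0) (3,4) (2,4) (1,4) (0,4) (3,3) [ray(-1,-1) blocked at (3,3)]
B attacks (0,2): no

Answer: no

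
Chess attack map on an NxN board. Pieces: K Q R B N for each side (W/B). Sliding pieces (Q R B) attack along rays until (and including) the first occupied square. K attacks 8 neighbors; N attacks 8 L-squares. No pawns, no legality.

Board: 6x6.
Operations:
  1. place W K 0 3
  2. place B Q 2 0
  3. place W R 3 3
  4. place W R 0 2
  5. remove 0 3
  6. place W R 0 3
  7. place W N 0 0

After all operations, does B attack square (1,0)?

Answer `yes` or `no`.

Op 1: place WK@(0,3)
Op 2: place BQ@(2,0)
Op 3: place WR@(3,3)
Op 4: place WR@(0,2)
Op 5: remove (0,3)
Op 6: place WR@(0,3)
Op 7: place WN@(0,0)
Per-piece attacks for B:
  BQ@(2,0): attacks (2,1) (2,2) (2,3) (2,4) (2,5) (3,0) (4,0) (5,0) (1,0) (0,0) (3,1) (4,2) (5,3) (1,1) (0,2) [ray(-1,0) blocked at (0,0); ray(-1,1) blocked at (0,2)]
B attacks (1,0): yes

Answer: yes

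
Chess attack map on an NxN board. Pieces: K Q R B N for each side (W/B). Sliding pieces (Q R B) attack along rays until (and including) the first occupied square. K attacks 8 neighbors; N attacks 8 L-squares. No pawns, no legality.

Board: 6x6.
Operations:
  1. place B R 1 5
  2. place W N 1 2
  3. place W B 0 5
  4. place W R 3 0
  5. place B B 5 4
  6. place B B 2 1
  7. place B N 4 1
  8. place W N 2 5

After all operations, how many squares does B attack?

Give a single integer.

Op 1: place BR@(1,5)
Op 2: place WN@(1,2)
Op 3: place WB@(0,5)
Op 4: place WR@(3,0)
Op 5: place BB@(5,4)
Op 6: place BB@(2,1)
Op 7: place BN@(4,1)
Op 8: place WN@(2,5)
Per-piece attacks for B:
  BR@(1,5): attacks (1,4) (1,3) (1,2) (2,5) (0,5) [ray(0,-1) blocked at (1,2); ray(1,0) blocked at (2,5); ray(-1,0) blocked at (0,5)]
  BB@(2,1): attacks (3,2) (4,3) (5,4) (3,0) (1,2) (1,0) [ray(1,1) blocked at (5,4); ray(1,-1) blocked at (3,0); ray(-1,1) blocked at (1,2)]
  BN@(4,1): attacks (5,3) (3,3) (2,2) (2,0)
  BB@(5,4): attacks (4,5) (4,3) (3,2) (2,1) [ray(-1,-1) blocked at (2,1)]
Union (16 distinct): (0,5) (1,0) (1,2) (1,3) (1,4) (2,0) (2,1) (2,2) (2,5) (3,0) (3,2) (3,3) (4,3) (4,5) (5,3) (5,4)

Answer: 16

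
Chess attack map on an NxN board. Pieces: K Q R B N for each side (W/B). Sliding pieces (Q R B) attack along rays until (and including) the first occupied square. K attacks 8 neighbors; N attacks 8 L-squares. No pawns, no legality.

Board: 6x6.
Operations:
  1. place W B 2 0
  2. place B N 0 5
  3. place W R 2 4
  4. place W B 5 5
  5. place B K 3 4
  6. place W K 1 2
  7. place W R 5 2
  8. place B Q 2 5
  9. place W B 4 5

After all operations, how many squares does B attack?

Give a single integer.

Answer: 14

Derivation:
Op 1: place WB@(2,0)
Op 2: place BN@(0,5)
Op 3: place WR@(2,4)
Op 4: place WB@(5,5)
Op 5: place BK@(3,4)
Op 6: place WK@(1,2)
Op 7: place WR@(5,2)
Op 8: place BQ@(2,5)
Op 9: place WB@(4,5)
Per-piece attacks for B:
  BN@(0,5): attacks (1,3) (2,4)
  BQ@(2,5): attacks (2,4) (3,5) (4,5) (1,5) (0,5) (3,4) (1,4) (0,3) [ray(0,-1) blocked at (2,4); ray(1,0) blocked at (4,5); ray(-1,0) blocked at (0,5); ray(1,-1) blocked at (3,4)]
  BK@(3,4): attacks (3,5) (3,3) (4,4) (2,4) (4,5) (4,3) (2,5) (2,3)
Union (14 distinct): (0,3) (0,5) (1,3) (1,4) (1,5) (2,3) (2,4) (2,5) (3,3) (3,4) (3,5) (4,3) (4,4) (4,5)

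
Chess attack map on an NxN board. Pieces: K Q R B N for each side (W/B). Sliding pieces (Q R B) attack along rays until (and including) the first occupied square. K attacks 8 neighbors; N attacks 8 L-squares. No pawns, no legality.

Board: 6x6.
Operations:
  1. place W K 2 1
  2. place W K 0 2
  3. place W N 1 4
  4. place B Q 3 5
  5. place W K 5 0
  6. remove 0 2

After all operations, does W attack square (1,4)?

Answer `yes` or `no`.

Answer: no

Derivation:
Op 1: place WK@(2,1)
Op 2: place WK@(0,2)
Op 3: place WN@(1,4)
Op 4: place BQ@(3,5)
Op 5: place WK@(5,0)
Op 6: remove (0,2)
Per-piece attacks for W:
  WN@(1,4): attacks (3,5) (2,2) (3,3) (0,2)
  WK@(2,1): attacks (2,2) (2,0) (3,1) (1,1) (3,2) (3,0) (1,2) (1,0)
  WK@(5,0): attacks (5,1) (4,0) (4,1)
W attacks (1,4): no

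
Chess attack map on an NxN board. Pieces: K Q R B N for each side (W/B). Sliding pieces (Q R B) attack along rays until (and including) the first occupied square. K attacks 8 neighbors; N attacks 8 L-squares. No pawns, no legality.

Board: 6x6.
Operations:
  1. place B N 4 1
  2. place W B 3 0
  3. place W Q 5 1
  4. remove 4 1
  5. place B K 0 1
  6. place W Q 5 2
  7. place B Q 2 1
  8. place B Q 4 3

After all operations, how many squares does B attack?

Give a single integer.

Answer: 29

Derivation:
Op 1: place BN@(4,1)
Op 2: place WB@(3,0)
Op 3: place WQ@(5,1)
Op 4: remove (4,1)
Op 5: place BK@(0,1)
Op 6: place WQ@(5,2)
Op 7: place BQ@(2,1)
Op 8: place BQ@(4,3)
Per-piece attacks for B:
  BK@(0,1): attacks (0,2) (0,0) (1,1) (1,2) (1,0)
  BQ@(2,1): attacks (2,2) (2,3) (2,4) (2,5) (2,0) (3,1) (4,1) (5,1) (1,1) (0,1) (3,2) (4,3) (3,0) (1,2) (0,3) (1,0) [ray(1,0) blocked at (5,1); ray(-1,0) blocked at (0,1); ray(1,1) blocked at (4,3); ray(1,-1) blocked at (3,0)]
  BQ@(4,3): attacks (4,4) (4,5) (4,2) (4,1) (4,0) (5,3) (3,3) (2,3) (1,3) (0,3) (5,4) (5,2) (3,4) (2,5) (3,2) (2,1) [ray(1,-1) blocked at (5,2); ray(-1,-1) blocked at (2,1)]
Union (29 distinct): (0,0) (0,1) (0,2) (0,3) (1,0) (1,1) (1,2) (1,3) (2,0) (2,1) (2,2) (2,3) (2,4) (2,5) (3,0) (3,1) (3,2) (3,3) (3,4) (4,0) (4,1) (4,2) (4,3) (4,4) (4,5) (5,1) (5,2) (5,3) (5,4)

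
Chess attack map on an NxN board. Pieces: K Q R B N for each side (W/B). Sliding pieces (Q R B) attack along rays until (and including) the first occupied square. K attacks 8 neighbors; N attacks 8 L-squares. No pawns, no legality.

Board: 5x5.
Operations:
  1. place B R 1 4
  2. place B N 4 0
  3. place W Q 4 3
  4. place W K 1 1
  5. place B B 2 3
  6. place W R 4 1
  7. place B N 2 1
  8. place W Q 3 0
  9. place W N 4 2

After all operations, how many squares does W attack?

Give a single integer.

Op 1: place BR@(1,4)
Op 2: place BN@(4,0)
Op 3: place WQ@(4,3)
Op 4: place WK@(1,1)
Op 5: place BB@(2,3)
Op 6: place WR@(4,1)
Op 7: place BN@(2,1)
Op 8: place WQ@(3,0)
Op 9: place WN@(4,2)
Per-piece attacks for W:
  WK@(1,1): attacks (1,2) (1,0) (2,1) (0,1) (2,2) (2,0) (0,2) (0,0)
  WQ@(3,0): attacks (3,1) (3,2) (3,3) (3,4) (4,0) (2,0) (1,0) (0,0) (4,1) (2,1) [ray(1,0) blocked at (4,0); ray(1,1) blocked at (4,1); ray(-1,1) blocked at (2,1)]
  WR@(4,1): attacks (4,2) (4,0) (3,1) (2,1) [ray(0,1) blocked at (4,2); ray(0,-1) blocked at (4,0); ray(-1,0) blocked at (2,1)]
  WN@(4,2): attacks (3,4) (2,3) (3,0) (2,1)
  WQ@(4,3): attacks (4,4) (4,2) (3,3) (2,3) (3,4) (3,2) (2,1) [ray(0,-1) blocked at (4,2); ray(-1,0) blocked at (2,3); ray(-1,-1) blocked at (2,1)]
Union (18 distinct): (0,0) (0,1) (0,2) (1,0) (1,2) (2,0) (2,1) (2,2) (2,3) (3,0) (3,1) (3,2) (3,3) (3,4) (4,0) (4,1) (4,2) (4,4)

Answer: 18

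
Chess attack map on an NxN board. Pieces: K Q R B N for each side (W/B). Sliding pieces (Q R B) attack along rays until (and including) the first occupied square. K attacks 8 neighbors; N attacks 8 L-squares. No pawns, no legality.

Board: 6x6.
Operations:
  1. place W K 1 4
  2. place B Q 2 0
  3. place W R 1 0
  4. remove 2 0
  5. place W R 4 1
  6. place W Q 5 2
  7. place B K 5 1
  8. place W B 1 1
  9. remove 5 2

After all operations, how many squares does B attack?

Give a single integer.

Op 1: place WK@(1,4)
Op 2: place BQ@(2,0)
Op 3: place WR@(1,0)
Op 4: remove (2,0)
Op 5: place WR@(4,1)
Op 6: place WQ@(5,2)
Op 7: place BK@(5,1)
Op 8: place WB@(1,1)
Op 9: remove (5,2)
Per-piece attacks for B:
  BK@(5,1): attacks (5,2) (5,0) (4,1) (4,2) (4,0)
Union (5 distinct): (4,0) (4,1) (4,2) (5,0) (5,2)

Answer: 5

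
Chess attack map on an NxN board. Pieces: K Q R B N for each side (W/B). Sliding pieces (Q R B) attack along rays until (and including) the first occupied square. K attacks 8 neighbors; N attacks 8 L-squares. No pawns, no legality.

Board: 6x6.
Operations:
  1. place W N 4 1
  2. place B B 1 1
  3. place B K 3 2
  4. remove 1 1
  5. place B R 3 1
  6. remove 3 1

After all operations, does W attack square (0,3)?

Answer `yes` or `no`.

Op 1: place WN@(4,1)
Op 2: place BB@(1,1)
Op 3: place BK@(3,2)
Op 4: remove (1,1)
Op 5: place BR@(3,1)
Op 6: remove (3,1)
Per-piece attacks for W:
  WN@(4,1): attacks (5,3) (3,3) (2,2) (2,0)
W attacks (0,3): no

Answer: no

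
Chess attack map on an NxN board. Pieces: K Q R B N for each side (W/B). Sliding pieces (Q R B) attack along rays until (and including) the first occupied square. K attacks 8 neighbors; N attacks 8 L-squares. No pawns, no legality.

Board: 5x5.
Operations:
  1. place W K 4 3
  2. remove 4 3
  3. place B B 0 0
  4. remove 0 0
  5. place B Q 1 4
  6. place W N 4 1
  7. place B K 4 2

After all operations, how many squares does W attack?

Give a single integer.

Op 1: place WK@(4,3)
Op 2: remove (4,3)
Op 3: place BB@(0,0)
Op 4: remove (0,0)
Op 5: place BQ@(1,4)
Op 6: place WN@(4,1)
Op 7: place BK@(4,2)
Per-piece attacks for W:
  WN@(4,1): attacks (3,3) (2,2) (2,0)
Union (3 distinct): (2,0) (2,2) (3,3)

Answer: 3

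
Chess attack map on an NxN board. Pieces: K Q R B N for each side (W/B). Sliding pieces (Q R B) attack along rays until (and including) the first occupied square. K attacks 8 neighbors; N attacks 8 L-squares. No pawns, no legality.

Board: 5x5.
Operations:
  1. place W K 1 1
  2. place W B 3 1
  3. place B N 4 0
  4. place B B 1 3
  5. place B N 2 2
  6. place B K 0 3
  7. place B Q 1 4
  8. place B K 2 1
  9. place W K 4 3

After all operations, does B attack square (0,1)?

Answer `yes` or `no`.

Answer: yes

Derivation:
Op 1: place WK@(1,1)
Op 2: place WB@(3,1)
Op 3: place BN@(4,0)
Op 4: place BB@(1,3)
Op 5: place BN@(2,2)
Op 6: place BK@(0,3)
Op 7: place BQ@(1,4)
Op 8: place BK@(2,1)
Op 9: place WK@(4,3)
Per-piece attacks for B:
  BK@(0,3): attacks (0,4) (0,2) (1,3) (1,4) (1,2)
  BB@(1,3): attacks (2,4) (2,2) (0,4) (0,2) [ray(1,-1) blocked at (2,2)]
  BQ@(1,4): attacks (1,3) (2,4) (3,4) (4,4) (0,4) (2,3) (3,2) (4,1) (0,3) [ray(0,-1) blocked at (1,3); ray(-1,-1) blocked at (0,3)]
  BK@(2,1): attacks (2,2) (2,0) (3,1) (1,1) (3,2) (3,0) (1,2) (1,0)
  BN@(2,2): attacks (3,4) (4,3) (1,4) (0,3) (3,0) (4,1) (1,0) (0,1)
  BN@(4,0): attacks (3,2) (2,1)
B attacks (0,1): yes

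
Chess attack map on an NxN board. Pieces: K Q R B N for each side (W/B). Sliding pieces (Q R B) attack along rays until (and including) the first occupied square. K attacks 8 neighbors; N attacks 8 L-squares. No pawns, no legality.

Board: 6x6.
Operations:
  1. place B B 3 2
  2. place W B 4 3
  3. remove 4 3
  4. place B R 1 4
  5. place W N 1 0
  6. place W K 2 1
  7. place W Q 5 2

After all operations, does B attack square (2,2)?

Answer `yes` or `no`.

Answer: no

Derivation:
Op 1: place BB@(3,2)
Op 2: place WB@(4,3)
Op 3: remove (4,3)
Op 4: place BR@(1,4)
Op 5: place WN@(1,0)
Op 6: place WK@(2,1)
Op 7: place WQ@(5,2)
Per-piece attacks for B:
  BR@(1,4): attacks (1,5) (1,3) (1,2) (1,1) (1,0) (2,4) (3,4) (4,4) (5,4) (0,4) [ray(0,-1) blocked at (1,0)]
  BB@(3,2): attacks (4,3) (5,4) (4,1) (5,0) (2,3) (1,4) (2,1) [ray(-1,1) blocked at (1,4); ray(-1,-1) blocked at (2,1)]
B attacks (2,2): no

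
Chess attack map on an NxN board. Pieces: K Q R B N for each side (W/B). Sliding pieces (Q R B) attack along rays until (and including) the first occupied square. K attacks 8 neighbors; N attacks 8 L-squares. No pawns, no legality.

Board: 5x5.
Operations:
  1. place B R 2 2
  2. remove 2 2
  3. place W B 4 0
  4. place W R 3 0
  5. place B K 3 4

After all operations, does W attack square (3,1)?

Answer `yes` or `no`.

Answer: yes

Derivation:
Op 1: place BR@(2,2)
Op 2: remove (2,2)
Op 3: place WB@(4,0)
Op 4: place WR@(3,0)
Op 5: place BK@(3,4)
Per-piece attacks for W:
  WR@(3,0): attacks (3,1) (3,2) (3,3) (3,4) (4,0) (2,0) (1,0) (0,0) [ray(0,1) blocked at (3,4); ray(1,0) blocked at (4,0)]
  WB@(4,0): attacks (3,1) (2,2) (1,3) (0,4)
W attacks (3,1): yes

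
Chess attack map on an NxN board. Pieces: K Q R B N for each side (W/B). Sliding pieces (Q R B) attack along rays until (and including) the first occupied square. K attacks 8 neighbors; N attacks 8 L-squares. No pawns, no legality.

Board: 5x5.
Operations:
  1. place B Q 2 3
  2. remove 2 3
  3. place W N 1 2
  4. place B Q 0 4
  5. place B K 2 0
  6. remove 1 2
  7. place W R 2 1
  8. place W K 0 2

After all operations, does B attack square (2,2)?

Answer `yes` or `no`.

Answer: yes

Derivation:
Op 1: place BQ@(2,3)
Op 2: remove (2,3)
Op 3: place WN@(1,2)
Op 4: place BQ@(0,4)
Op 5: place BK@(2,0)
Op 6: remove (1,2)
Op 7: place WR@(2,1)
Op 8: place WK@(0,2)
Per-piece attacks for B:
  BQ@(0,4): attacks (0,3) (0,2) (1,4) (2,4) (3,4) (4,4) (1,3) (2,2) (3,1) (4,0) [ray(0,-1) blocked at (0,2)]
  BK@(2,0): attacks (2,1) (3,0) (1,0) (3,1) (1,1)
B attacks (2,2): yes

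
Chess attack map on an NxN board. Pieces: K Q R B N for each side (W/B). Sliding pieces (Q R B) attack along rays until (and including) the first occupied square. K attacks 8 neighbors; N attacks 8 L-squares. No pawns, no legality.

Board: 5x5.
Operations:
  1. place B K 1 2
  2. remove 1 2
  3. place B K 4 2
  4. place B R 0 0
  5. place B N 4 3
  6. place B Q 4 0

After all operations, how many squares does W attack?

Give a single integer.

Answer: 0

Derivation:
Op 1: place BK@(1,2)
Op 2: remove (1,2)
Op 3: place BK@(4,2)
Op 4: place BR@(0,0)
Op 5: place BN@(4,3)
Op 6: place BQ@(4,0)
Per-piece attacks for W:
Union (0 distinct): (none)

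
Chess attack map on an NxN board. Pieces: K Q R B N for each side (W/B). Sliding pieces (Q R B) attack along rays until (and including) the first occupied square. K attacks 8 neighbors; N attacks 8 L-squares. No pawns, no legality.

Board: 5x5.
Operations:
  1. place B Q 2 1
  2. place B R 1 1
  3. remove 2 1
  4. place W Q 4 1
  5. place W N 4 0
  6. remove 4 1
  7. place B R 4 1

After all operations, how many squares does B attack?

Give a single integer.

Op 1: place BQ@(2,1)
Op 2: place BR@(1,1)
Op 3: remove (2,1)
Op 4: place WQ@(4,1)
Op 5: place WN@(4,0)
Op 6: remove (4,1)
Op 7: place BR@(4,1)
Per-piece attacks for B:
  BR@(1,1): attacks (1,2) (1,3) (1,4) (1,0) (2,1) (3,1) (4,1) (0,1) [ray(1,0) blocked at (4,1)]
  BR@(4,1): attacks (4,2) (4,3) (4,4) (4,0) (3,1) (2,1) (1,1) [ray(0,-1) blocked at (4,0); ray(-1,0) blocked at (1,1)]
Union (13 distinct): (0,1) (1,0) (1,1) (1,2) (1,3) (1,4) (2,1) (3,1) (4,0) (4,1) (4,2) (4,3) (4,4)

Answer: 13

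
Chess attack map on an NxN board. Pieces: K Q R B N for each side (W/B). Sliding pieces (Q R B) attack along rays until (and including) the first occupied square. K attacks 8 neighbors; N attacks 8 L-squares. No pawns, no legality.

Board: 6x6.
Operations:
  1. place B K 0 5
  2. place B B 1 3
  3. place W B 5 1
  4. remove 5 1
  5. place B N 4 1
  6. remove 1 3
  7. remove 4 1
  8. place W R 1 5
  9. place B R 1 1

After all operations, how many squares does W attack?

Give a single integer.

Op 1: place BK@(0,5)
Op 2: place BB@(1,3)
Op 3: place WB@(5,1)
Op 4: remove (5,1)
Op 5: place BN@(4,1)
Op 6: remove (1,3)
Op 7: remove (4,1)
Op 8: place WR@(1,5)
Op 9: place BR@(1,1)
Per-piece attacks for W:
  WR@(1,5): attacks (1,4) (1,3) (1,2) (1,1) (2,5) (3,5) (4,5) (5,5) (0,5) [ray(0,-1) blocked at (1,1); ray(-1,0) blocked at (0,5)]
Union (9 distinct): (0,5) (1,1) (1,2) (1,3) (1,4) (2,5) (3,5) (4,5) (5,5)

Answer: 9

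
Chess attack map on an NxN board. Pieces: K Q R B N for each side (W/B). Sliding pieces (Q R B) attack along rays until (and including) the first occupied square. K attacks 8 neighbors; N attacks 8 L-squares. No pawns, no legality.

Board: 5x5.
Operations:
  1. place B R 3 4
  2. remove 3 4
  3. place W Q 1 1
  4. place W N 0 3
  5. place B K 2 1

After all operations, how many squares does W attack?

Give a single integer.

Answer: 14

Derivation:
Op 1: place BR@(3,4)
Op 2: remove (3,4)
Op 3: place WQ@(1,1)
Op 4: place WN@(0,3)
Op 5: place BK@(2,1)
Per-piece attacks for W:
  WN@(0,3): attacks (2,4) (1,1) (2,2)
  WQ@(1,1): attacks (1,2) (1,3) (1,4) (1,0) (2,1) (0,1) (2,2) (3,3) (4,4) (2,0) (0,2) (0,0) [ray(1,0) blocked at (2,1)]
Union (14 distinct): (0,0) (0,1) (0,2) (1,0) (1,1) (1,2) (1,3) (1,4) (2,0) (2,1) (2,2) (2,4) (3,3) (4,4)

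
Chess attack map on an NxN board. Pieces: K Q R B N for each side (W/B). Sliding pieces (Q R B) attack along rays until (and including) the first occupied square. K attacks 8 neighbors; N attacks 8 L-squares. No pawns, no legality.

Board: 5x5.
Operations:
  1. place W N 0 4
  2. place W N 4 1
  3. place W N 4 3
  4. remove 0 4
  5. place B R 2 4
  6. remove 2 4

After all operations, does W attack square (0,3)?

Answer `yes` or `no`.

Op 1: place WN@(0,4)
Op 2: place WN@(4,1)
Op 3: place WN@(4,3)
Op 4: remove (0,4)
Op 5: place BR@(2,4)
Op 6: remove (2,4)
Per-piece attacks for W:
  WN@(4,1): attacks (3,3) (2,2) (2,0)
  WN@(4,3): attacks (2,4) (3,1) (2,2)
W attacks (0,3): no

Answer: no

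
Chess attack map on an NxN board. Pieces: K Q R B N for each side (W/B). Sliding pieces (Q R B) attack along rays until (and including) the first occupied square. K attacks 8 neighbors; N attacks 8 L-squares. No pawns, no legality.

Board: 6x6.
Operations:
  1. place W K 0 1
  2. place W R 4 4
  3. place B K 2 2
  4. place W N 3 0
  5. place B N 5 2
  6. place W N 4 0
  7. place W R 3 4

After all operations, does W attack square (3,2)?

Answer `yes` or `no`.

Op 1: place WK@(0,1)
Op 2: place WR@(4,4)
Op 3: place BK@(2,2)
Op 4: place WN@(3,0)
Op 5: place BN@(5,2)
Op 6: place WN@(4,0)
Op 7: place WR@(3,4)
Per-piece attacks for W:
  WK@(0,1): attacks (0,2) (0,0) (1,1) (1,2) (1,0)
  WN@(3,0): attacks (4,2) (5,1) (2,2) (1,1)
  WR@(3,4): attacks (3,5) (3,3) (3,2) (3,1) (3,0) (4,4) (2,4) (1,4) (0,4) [ray(0,-1) blocked at (3,0); ray(1,0) blocked at (4,4)]
  WN@(4,0): attacks (5,2) (3,2) (2,1)
  WR@(4,4): attacks (4,5) (4,3) (4,2) (4,1) (4,0) (5,4) (3,4) [ray(0,-1) blocked at (4,0); ray(-1,0) blocked at (3,4)]
W attacks (3,2): yes

Answer: yes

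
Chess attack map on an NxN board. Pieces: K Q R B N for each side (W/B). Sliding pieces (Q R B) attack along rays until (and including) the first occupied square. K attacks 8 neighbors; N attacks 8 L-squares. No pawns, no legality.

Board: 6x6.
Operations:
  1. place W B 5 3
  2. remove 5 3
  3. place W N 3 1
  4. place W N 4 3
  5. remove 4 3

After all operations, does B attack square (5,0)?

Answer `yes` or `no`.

Op 1: place WB@(5,3)
Op 2: remove (5,3)
Op 3: place WN@(3,1)
Op 4: place WN@(4,3)
Op 5: remove (4,3)
Per-piece attacks for B:
B attacks (5,0): no

Answer: no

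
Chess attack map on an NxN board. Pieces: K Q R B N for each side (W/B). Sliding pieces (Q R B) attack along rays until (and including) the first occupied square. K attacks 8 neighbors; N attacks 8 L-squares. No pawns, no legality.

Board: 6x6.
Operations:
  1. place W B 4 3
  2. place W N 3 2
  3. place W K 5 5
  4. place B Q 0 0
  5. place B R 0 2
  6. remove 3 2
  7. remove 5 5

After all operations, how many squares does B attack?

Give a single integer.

Answer: 20

Derivation:
Op 1: place WB@(4,3)
Op 2: place WN@(3,2)
Op 3: place WK@(5,5)
Op 4: place BQ@(0,0)
Op 5: place BR@(0,2)
Op 6: remove (3,2)
Op 7: remove (5,5)
Per-piece attacks for B:
  BQ@(0,0): attacks (0,1) (0,2) (1,0) (2,0) (3,0) (4,0) (5,0) (1,1) (2,2) (3,3) (4,4) (5,5) [ray(0,1) blocked at (0,2)]
  BR@(0,2): attacks (0,3) (0,4) (0,5) (0,1) (0,0) (1,2) (2,2) (3,2) (4,2) (5,2) [ray(0,-1) blocked at (0,0)]
Union (20 distinct): (0,0) (0,1) (0,2) (0,3) (0,4) (0,5) (1,0) (1,1) (1,2) (2,0) (2,2) (3,0) (3,2) (3,3) (4,0) (4,2) (4,4) (5,0) (5,2) (5,5)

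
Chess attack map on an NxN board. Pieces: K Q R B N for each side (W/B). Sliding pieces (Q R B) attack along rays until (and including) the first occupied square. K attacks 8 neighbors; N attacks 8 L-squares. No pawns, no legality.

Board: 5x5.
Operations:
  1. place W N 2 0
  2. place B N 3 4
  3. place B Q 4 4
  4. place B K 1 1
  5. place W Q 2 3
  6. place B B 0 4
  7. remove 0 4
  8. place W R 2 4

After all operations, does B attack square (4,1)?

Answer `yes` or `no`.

Answer: yes

Derivation:
Op 1: place WN@(2,0)
Op 2: place BN@(3,4)
Op 3: place BQ@(4,4)
Op 4: place BK@(1,1)
Op 5: place WQ@(2,3)
Op 6: place BB@(0,4)
Op 7: remove (0,4)
Op 8: place WR@(2,4)
Per-piece attacks for B:
  BK@(1,1): attacks (1,2) (1,0) (2,1) (0,1) (2,2) (2,0) (0,2) (0,0)
  BN@(3,4): attacks (4,2) (2,2) (1,3)
  BQ@(4,4): attacks (4,3) (4,2) (4,1) (4,0) (3,4) (3,3) (2,2) (1,1) [ray(-1,0) blocked at (3,4); ray(-1,-1) blocked at (1,1)]
B attacks (4,1): yes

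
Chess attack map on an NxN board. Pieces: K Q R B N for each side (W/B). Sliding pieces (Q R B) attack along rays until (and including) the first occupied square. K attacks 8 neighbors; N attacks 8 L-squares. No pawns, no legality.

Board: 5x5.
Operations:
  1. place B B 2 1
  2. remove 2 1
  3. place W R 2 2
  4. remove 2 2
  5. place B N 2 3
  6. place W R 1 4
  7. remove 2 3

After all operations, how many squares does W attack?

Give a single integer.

Op 1: place BB@(2,1)
Op 2: remove (2,1)
Op 3: place WR@(2,2)
Op 4: remove (2,2)
Op 5: place BN@(2,3)
Op 6: place WR@(1,4)
Op 7: remove (2,3)
Per-piece attacks for W:
  WR@(1,4): attacks (1,3) (1,2) (1,1) (1,0) (2,4) (3,4) (4,4) (0,4)
Union (8 distinct): (0,4) (1,0) (1,1) (1,2) (1,3) (2,4) (3,4) (4,4)

Answer: 8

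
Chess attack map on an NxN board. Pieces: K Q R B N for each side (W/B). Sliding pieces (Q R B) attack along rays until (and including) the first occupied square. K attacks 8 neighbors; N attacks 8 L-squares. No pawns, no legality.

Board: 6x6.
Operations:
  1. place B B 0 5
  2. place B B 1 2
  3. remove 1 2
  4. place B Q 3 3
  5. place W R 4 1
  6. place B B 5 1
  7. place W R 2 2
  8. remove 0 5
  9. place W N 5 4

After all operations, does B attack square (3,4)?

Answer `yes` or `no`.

Answer: yes

Derivation:
Op 1: place BB@(0,5)
Op 2: place BB@(1,2)
Op 3: remove (1,2)
Op 4: place BQ@(3,3)
Op 5: place WR@(4,1)
Op 6: place BB@(5,1)
Op 7: place WR@(2,2)
Op 8: remove (0,5)
Op 9: place WN@(5,4)
Per-piece attacks for B:
  BQ@(3,3): attacks (3,4) (3,5) (3,2) (3,1) (3,0) (4,3) (5,3) (2,3) (1,3) (0,3) (4,4) (5,5) (4,2) (5,1) (2,4) (1,5) (2,2) [ray(1,-1) blocked at (5,1); ray(-1,-1) blocked at (2,2)]
  BB@(5,1): attacks (4,2) (3,3) (4,0) [ray(-1,1) blocked at (3,3)]
B attacks (3,4): yes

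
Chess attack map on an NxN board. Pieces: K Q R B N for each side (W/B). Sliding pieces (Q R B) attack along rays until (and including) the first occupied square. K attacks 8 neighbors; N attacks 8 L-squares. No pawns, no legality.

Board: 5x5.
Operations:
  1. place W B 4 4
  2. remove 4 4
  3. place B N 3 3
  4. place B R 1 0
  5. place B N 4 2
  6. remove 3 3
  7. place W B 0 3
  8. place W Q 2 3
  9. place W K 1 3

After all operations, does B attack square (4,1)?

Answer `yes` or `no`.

Op 1: place WB@(4,4)
Op 2: remove (4,4)
Op 3: place BN@(3,3)
Op 4: place BR@(1,0)
Op 5: place BN@(4,2)
Op 6: remove (3,3)
Op 7: place WB@(0,3)
Op 8: place WQ@(2,3)
Op 9: place WK@(1,3)
Per-piece attacks for B:
  BR@(1,0): attacks (1,1) (1,2) (1,3) (2,0) (3,0) (4,0) (0,0) [ray(0,1) blocked at (1,3)]
  BN@(4,2): attacks (3,4) (2,3) (3,0) (2,1)
B attacks (4,1): no

Answer: no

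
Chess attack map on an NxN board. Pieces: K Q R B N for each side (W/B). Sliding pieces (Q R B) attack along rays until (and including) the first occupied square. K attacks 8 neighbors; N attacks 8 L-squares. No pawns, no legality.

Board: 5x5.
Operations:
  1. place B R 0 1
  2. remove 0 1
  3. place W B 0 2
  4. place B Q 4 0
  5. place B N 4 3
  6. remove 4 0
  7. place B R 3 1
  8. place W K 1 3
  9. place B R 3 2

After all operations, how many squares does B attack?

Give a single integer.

Answer: 14

Derivation:
Op 1: place BR@(0,1)
Op 2: remove (0,1)
Op 3: place WB@(0,2)
Op 4: place BQ@(4,0)
Op 5: place BN@(4,3)
Op 6: remove (4,0)
Op 7: place BR@(3,1)
Op 8: place WK@(1,3)
Op 9: place BR@(3,2)
Per-piece attacks for B:
  BR@(3,1): attacks (3,2) (3,0) (4,1) (2,1) (1,1) (0,1) [ray(0,1) blocked at (3,2)]
  BR@(3,2): attacks (3,3) (3,4) (3,1) (4,2) (2,2) (1,2) (0,2) [ray(0,-1) blocked at (3,1); ray(-1,0) blocked at (0,2)]
  BN@(4,3): attacks (2,4) (3,1) (2,2)
Union (14 distinct): (0,1) (0,2) (1,1) (1,2) (2,1) (2,2) (2,4) (3,0) (3,1) (3,2) (3,3) (3,4) (4,1) (4,2)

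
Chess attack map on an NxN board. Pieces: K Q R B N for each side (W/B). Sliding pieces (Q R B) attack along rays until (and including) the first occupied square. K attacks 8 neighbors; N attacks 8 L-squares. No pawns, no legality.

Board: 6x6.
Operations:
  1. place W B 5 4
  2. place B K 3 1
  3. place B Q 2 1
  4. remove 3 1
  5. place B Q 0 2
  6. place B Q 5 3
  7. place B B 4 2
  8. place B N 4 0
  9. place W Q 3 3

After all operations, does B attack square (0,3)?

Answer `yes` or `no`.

Answer: yes

Derivation:
Op 1: place WB@(5,4)
Op 2: place BK@(3,1)
Op 3: place BQ@(2,1)
Op 4: remove (3,1)
Op 5: place BQ@(0,2)
Op 6: place BQ@(5,3)
Op 7: place BB@(4,2)
Op 8: place BN@(4,0)
Op 9: place WQ@(3,3)
Per-piece attacks for B:
  BQ@(0,2): attacks (0,3) (0,4) (0,5) (0,1) (0,0) (1,2) (2,2) (3,2) (4,2) (1,3) (2,4) (3,5) (1,1) (2,0) [ray(1,0) blocked at (4,2)]
  BQ@(2,1): attacks (2,2) (2,3) (2,4) (2,5) (2,0) (3,1) (4,1) (5,1) (1,1) (0,1) (3,2) (4,3) (5,4) (3,0) (1,2) (0,3) (1,0) [ray(1,1) blocked at (5,4)]
  BN@(4,0): attacks (5,2) (3,2) (2,1)
  BB@(4,2): attacks (5,3) (5,1) (3,3) (3,1) (2,0) [ray(1,1) blocked at (5,3); ray(-1,1) blocked at (3,3)]
  BQ@(5,3): attacks (5,4) (5,2) (5,1) (5,0) (4,3) (3,3) (4,4) (3,5) (4,2) [ray(0,1) blocked at (5,4); ray(-1,0) blocked at (3,3); ray(-1,-1) blocked at (4,2)]
B attacks (0,3): yes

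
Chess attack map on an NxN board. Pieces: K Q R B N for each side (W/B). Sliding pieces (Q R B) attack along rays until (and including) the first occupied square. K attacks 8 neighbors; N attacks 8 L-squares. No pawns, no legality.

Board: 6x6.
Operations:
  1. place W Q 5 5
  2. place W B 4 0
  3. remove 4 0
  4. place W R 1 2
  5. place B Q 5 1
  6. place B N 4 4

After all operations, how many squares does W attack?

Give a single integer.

Answer: 18

Derivation:
Op 1: place WQ@(5,5)
Op 2: place WB@(4,0)
Op 3: remove (4,0)
Op 4: place WR@(1,2)
Op 5: place BQ@(5,1)
Op 6: place BN@(4,4)
Per-piece attacks for W:
  WR@(1,2): attacks (1,3) (1,4) (1,5) (1,1) (1,0) (2,2) (3,2) (4,2) (5,2) (0,2)
  WQ@(5,5): attacks (5,4) (5,3) (5,2) (5,1) (4,5) (3,5) (2,5) (1,5) (0,5) (4,4) [ray(0,-1) blocked at (5,1); ray(-1,-1) blocked at (4,4)]
Union (18 distinct): (0,2) (0,5) (1,0) (1,1) (1,3) (1,4) (1,5) (2,2) (2,5) (3,2) (3,5) (4,2) (4,4) (4,5) (5,1) (5,2) (5,3) (5,4)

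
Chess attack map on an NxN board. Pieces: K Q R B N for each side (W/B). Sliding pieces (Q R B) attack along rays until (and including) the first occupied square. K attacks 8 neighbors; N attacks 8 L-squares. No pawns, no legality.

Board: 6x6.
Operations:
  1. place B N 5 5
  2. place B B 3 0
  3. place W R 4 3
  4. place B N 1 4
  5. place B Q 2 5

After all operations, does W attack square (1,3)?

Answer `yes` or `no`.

Answer: yes

Derivation:
Op 1: place BN@(5,5)
Op 2: place BB@(3,0)
Op 3: place WR@(4,3)
Op 4: place BN@(1,4)
Op 5: place BQ@(2,5)
Per-piece attacks for W:
  WR@(4,3): attacks (4,4) (4,5) (4,2) (4,1) (4,0) (5,3) (3,3) (2,3) (1,3) (0,3)
W attacks (1,3): yes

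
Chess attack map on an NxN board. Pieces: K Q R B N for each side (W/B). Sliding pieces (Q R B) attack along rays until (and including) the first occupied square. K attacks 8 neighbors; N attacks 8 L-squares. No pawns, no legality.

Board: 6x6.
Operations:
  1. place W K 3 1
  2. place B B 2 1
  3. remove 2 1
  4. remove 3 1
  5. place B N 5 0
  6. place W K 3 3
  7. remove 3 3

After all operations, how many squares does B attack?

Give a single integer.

Answer: 2

Derivation:
Op 1: place WK@(3,1)
Op 2: place BB@(2,1)
Op 3: remove (2,1)
Op 4: remove (3,1)
Op 5: place BN@(5,0)
Op 6: place WK@(3,3)
Op 7: remove (3,3)
Per-piece attacks for B:
  BN@(5,0): attacks (4,2) (3,1)
Union (2 distinct): (3,1) (4,2)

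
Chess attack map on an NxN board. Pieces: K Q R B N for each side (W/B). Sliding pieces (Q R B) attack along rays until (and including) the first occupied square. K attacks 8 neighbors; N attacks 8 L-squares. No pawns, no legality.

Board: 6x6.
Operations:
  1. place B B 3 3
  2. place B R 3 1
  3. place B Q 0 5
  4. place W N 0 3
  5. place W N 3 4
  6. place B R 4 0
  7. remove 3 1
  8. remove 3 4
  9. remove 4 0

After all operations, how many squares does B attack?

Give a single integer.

Op 1: place BB@(3,3)
Op 2: place BR@(3,1)
Op 3: place BQ@(0,5)
Op 4: place WN@(0,3)
Op 5: place WN@(3,4)
Op 6: place BR@(4,0)
Op 7: remove (3,1)
Op 8: remove (3,4)
Op 9: remove (4,0)
Per-piece attacks for B:
  BQ@(0,5): attacks (0,4) (0,3) (1,5) (2,5) (3,5) (4,5) (5,5) (1,4) (2,3) (3,2) (4,1) (5,0) [ray(0,-1) blocked at (0,3)]
  BB@(3,3): attacks (4,4) (5,5) (4,2) (5,1) (2,4) (1,5) (2,2) (1,1) (0,0)
Union (19 distinct): (0,0) (0,3) (0,4) (1,1) (1,4) (1,5) (2,2) (2,3) (2,4) (2,5) (3,2) (3,5) (4,1) (4,2) (4,4) (4,5) (5,0) (5,1) (5,5)

Answer: 19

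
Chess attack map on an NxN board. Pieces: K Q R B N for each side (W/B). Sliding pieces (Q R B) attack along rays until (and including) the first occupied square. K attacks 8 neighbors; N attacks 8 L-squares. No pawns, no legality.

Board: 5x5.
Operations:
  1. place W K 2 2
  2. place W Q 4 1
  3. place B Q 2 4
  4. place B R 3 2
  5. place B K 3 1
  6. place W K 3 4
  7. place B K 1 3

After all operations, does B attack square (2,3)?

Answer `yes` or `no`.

Op 1: place WK@(2,2)
Op 2: place WQ@(4,1)
Op 3: place BQ@(2,4)
Op 4: place BR@(3,2)
Op 5: place BK@(3,1)
Op 6: place WK@(3,4)
Op 7: place BK@(1,3)
Per-piece attacks for B:
  BK@(1,3): attacks (1,4) (1,2) (2,3) (0,3) (2,4) (2,2) (0,4) (0,2)
  BQ@(2,4): attacks (2,3) (2,2) (3,4) (1,4) (0,4) (3,3) (4,2) (1,3) [ray(0,-1) blocked at (2,2); ray(1,0) blocked at (3,4); ray(-1,-1) blocked at (1,3)]
  BK@(3,1): attacks (3,2) (3,0) (4,1) (2,1) (4,2) (4,0) (2,2) (2,0)
  BR@(3,2): attacks (3,3) (3,4) (3,1) (4,2) (2,2) [ray(0,1) blocked at (3,4); ray(0,-1) blocked at (3,1); ray(-1,0) blocked at (2,2)]
B attacks (2,3): yes

Answer: yes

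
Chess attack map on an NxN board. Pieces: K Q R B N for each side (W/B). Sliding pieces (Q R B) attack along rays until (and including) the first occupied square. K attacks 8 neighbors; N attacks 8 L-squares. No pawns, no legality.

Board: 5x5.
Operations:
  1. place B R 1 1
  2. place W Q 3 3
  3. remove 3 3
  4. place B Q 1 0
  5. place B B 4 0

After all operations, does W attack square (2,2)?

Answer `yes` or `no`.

Op 1: place BR@(1,1)
Op 2: place WQ@(3,3)
Op 3: remove (3,3)
Op 4: place BQ@(1,0)
Op 5: place BB@(4,0)
Per-piece attacks for W:
W attacks (2,2): no

Answer: no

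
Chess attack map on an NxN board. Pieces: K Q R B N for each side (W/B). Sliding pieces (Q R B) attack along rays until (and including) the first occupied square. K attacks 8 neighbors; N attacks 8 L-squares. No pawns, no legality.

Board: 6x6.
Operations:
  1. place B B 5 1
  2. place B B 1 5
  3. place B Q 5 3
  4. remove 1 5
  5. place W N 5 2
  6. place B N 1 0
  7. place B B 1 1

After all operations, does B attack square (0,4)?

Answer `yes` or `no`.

Answer: no

Derivation:
Op 1: place BB@(5,1)
Op 2: place BB@(1,5)
Op 3: place BQ@(5,3)
Op 4: remove (1,5)
Op 5: place WN@(5,2)
Op 6: place BN@(1,0)
Op 7: place BB@(1,1)
Per-piece attacks for B:
  BN@(1,0): attacks (2,2) (3,1) (0,2)
  BB@(1,1): attacks (2,2) (3,3) (4,4) (5,5) (2,0) (0,2) (0,0)
  BB@(5,1): attacks (4,2) (3,3) (2,4) (1,5) (4,0)
  BQ@(5,3): attacks (5,4) (5,5) (5,2) (4,3) (3,3) (2,3) (1,3) (0,3) (4,4) (3,5) (4,2) (3,1) (2,0) [ray(0,-1) blocked at (5,2)]
B attacks (0,4): no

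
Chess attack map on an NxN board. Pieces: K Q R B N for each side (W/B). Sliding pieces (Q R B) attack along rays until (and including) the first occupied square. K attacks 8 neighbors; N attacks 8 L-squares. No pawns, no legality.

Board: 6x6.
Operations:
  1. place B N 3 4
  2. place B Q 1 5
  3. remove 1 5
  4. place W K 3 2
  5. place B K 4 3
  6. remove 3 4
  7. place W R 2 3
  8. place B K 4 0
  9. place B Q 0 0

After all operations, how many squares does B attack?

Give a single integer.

Answer: 24

Derivation:
Op 1: place BN@(3,4)
Op 2: place BQ@(1,5)
Op 3: remove (1,5)
Op 4: place WK@(3,2)
Op 5: place BK@(4,3)
Op 6: remove (3,4)
Op 7: place WR@(2,3)
Op 8: place BK@(4,0)
Op 9: place BQ@(0,0)
Per-piece attacks for B:
  BQ@(0,0): attacks (0,1) (0,2) (0,3) (0,4) (0,5) (1,0) (2,0) (3,0) (4,0) (1,1) (2,2) (3,3) (4,4) (5,5) [ray(1,0) blocked at (4,0)]
  BK@(4,0): attacks (4,1) (5,0) (3,0) (5,1) (3,1)
  BK@(4,3): attacks (4,4) (4,2) (5,3) (3,3) (5,4) (5,2) (3,4) (3,2)
Union (24 distinct): (0,1) (0,2) (0,3) (0,4) (0,5) (1,0) (1,1) (2,0) (2,2) (3,0) (3,1) (3,2) (3,3) (3,4) (4,0) (4,1) (4,2) (4,4) (5,0) (5,1) (5,2) (5,3) (5,4) (5,5)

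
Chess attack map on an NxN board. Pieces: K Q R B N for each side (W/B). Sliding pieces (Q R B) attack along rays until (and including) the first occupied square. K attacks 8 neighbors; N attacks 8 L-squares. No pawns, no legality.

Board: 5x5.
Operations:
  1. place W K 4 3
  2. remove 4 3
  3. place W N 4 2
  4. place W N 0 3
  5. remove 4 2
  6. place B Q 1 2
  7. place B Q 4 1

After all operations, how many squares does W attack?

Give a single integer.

Answer: 3

Derivation:
Op 1: place WK@(4,3)
Op 2: remove (4,3)
Op 3: place WN@(4,2)
Op 4: place WN@(0,3)
Op 5: remove (4,2)
Op 6: place BQ@(1,2)
Op 7: place BQ@(4,1)
Per-piece attacks for W:
  WN@(0,3): attacks (2,4) (1,1) (2,2)
Union (3 distinct): (1,1) (2,2) (2,4)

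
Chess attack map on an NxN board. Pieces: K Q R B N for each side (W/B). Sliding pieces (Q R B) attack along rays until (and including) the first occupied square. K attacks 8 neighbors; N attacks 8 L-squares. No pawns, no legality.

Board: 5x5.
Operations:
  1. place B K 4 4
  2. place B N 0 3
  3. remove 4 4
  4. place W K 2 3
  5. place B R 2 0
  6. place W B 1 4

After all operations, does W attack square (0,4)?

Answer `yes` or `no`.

Answer: no

Derivation:
Op 1: place BK@(4,4)
Op 2: place BN@(0,3)
Op 3: remove (4,4)
Op 4: place WK@(2,3)
Op 5: place BR@(2,0)
Op 6: place WB@(1,4)
Per-piece attacks for W:
  WB@(1,4): attacks (2,3) (0,3) [ray(1,-1) blocked at (2,3); ray(-1,-1) blocked at (0,3)]
  WK@(2,3): attacks (2,4) (2,2) (3,3) (1,3) (3,4) (3,2) (1,4) (1,2)
W attacks (0,4): no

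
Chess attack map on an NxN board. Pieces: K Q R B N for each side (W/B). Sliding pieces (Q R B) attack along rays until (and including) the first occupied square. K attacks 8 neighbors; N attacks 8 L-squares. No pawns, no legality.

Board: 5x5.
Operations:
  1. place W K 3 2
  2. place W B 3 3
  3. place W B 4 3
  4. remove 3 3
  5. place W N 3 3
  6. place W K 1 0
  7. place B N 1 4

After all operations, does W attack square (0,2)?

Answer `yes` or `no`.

Op 1: place WK@(3,2)
Op 2: place WB@(3,3)
Op 3: place WB@(4,3)
Op 4: remove (3,3)
Op 5: place WN@(3,3)
Op 6: place WK@(1,0)
Op 7: place BN@(1,4)
Per-piece attacks for W:
  WK@(1,0): attacks (1,1) (2,0) (0,0) (2,1) (0,1)
  WK@(3,2): attacks (3,3) (3,1) (4,2) (2,2) (4,3) (4,1) (2,3) (2,1)
  WN@(3,3): attacks (1,4) (4,1) (2,1) (1,2)
  WB@(4,3): attacks (3,4) (3,2) [ray(-1,-1) blocked at (3,2)]
W attacks (0,2): no

Answer: no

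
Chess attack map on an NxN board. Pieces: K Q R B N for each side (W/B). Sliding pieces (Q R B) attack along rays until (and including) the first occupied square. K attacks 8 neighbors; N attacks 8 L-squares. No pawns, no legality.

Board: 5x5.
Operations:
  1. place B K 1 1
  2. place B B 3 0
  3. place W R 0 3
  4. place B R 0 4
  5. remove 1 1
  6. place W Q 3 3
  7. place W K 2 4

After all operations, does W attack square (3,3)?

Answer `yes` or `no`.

Answer: yes

Derivation:
Op 1: place BK@(1,1)
Op 2: place BB@(3,0)
Op 3: place WR@(0,3)
Op 4: place BR@(0,4)
Op 5: remove (1,1)
Op 6: place WQ@(3,3)
Op 7: place WK@(2,4)
Per-piece attacks for W:
  WR@(0,3): attacks (0,4) (0,2) (0,1) (0,0) (1,3) (2,3) (3,3) [ray(0,1) blocked at (0,4); ray(1,0) blocked at (3,3)]
  WK@(2,4): attacks (2,3) (3,4) (1,4) (3,3) (1,3)
  WQ@(3,3): attacks (3,4) (3,2) (3,1) (3,0) (4,3) (2,3) (1,3) (0,3) (4,4) (4,2) (2,4) (2,2) (1,1) (0,0) [ray(0,-1) blocked at (3,0); ray(-1,0) blocked at (0,3); ray(-1,1) blocked at (2,4)]
W attacks (3,3): yes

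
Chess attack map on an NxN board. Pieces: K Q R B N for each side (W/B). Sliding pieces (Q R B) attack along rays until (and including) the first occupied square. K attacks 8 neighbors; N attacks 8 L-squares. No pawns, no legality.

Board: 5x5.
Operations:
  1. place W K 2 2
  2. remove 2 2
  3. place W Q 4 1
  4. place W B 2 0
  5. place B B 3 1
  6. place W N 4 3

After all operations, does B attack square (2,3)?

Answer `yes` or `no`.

Op 1: place WK@(2,2)
Op 2: remove (2,2)
Op 3: place WQ@(4,1)
Op 4: place WB@(2,0)
Op 5: place BB@(3,1)
Op 6: place WN@(4,3)
Per-piece attacks for B:
  BB@(3,1): attacks (4,2) (4,0) (2,2) (1,3) (0,4) (2,0) [ray(-1,-1) blocked at (2,0)]
B attacks (2,3): no

Answer: no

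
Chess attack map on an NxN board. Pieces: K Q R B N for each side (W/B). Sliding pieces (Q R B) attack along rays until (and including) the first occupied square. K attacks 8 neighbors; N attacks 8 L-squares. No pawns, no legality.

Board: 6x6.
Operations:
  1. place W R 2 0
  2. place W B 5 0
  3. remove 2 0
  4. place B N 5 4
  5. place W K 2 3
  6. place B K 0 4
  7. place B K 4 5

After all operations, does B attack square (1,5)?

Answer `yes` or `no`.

Answer: yes

Derivation:
Op 1: place WR@(2,0)
Op 2: place WB@(5,0)
Op 3: remove (2,0)
Op 4: place BN@(5,4)
Op 5: place WK@(2,3)
Op 6: place BK@(0,4)
Op 7: place BK@(4,5)
Per-piece attacks for B:
  BK@(0,4): attacks (0,5) (0,3) (1,4) (1,5) (1,3)
  BK@(4,5): attacks (4,4) (5,5) (3,5) (5,4) (3,4)
  BN@(5,4): attacks (3,5) (4,2) (3,3)
B attacks (1,5): yes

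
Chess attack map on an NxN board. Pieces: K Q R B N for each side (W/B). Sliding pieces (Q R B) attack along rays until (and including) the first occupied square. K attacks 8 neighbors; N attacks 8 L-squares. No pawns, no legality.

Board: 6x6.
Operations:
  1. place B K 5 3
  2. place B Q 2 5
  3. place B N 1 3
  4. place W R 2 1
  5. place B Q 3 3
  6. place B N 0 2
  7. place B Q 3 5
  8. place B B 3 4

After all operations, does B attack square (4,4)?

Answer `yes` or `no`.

Op 1: place BK@(5,3)
Op 2: place BQ@(2,5)
Op 3: place BN@(1,3)
Op 4: place WR@(2,1)
Op 5: place BQ@(3,3)
Op 6: place BN@(0,2)
Op 7: place BQ@(3,5)
Op 8: place BB@(3,4)
Per-piece attacks for B:
  BN@(0,2): attacks (1,4) (2,3) (1,0) (2,1)
  BN@(1,3): attacks (2,5) (3,4) (0,5) (2,1) (3,2) (0,1)
  BQ@(2,5): attacks (2,4) (2,3) (2,2) (2,1) (3,5) (1,5) (0,5) (3,4) (1,4) (0,3) [ray(0,-1) blocked at (2,1); ray(1,0) blocked at (3,5); ray(1,-1) blocked at (3,4)]
  BQ@(3,3): attacks (3,4) (3,2) (3,1) (3,0) (4,3) (5,3) (2,3) (1,3) (4,4) (5,5) (4,2) (5,1) (2,4) (1,5) (2,2) (1,1) (0,0) [ray(0,1) blocked at (3,4); ray(1,0) blocked at (5,3); ray(-1,0) blocked at (1,3)]
  BB@(3,4): attacks (4,5) (4,3) (5,2) (2,5) (2,3) (1,2) (0,1) [ray(-1,1) blocked at (2,5)]
  BQ@(3,5): attacks (3,4) (4,5) (5,5) (2,5) (4,4) (5,3) (2,4) (1,3) [ray(0,-1) blocked at (3,4); ray(-1,0) blocked at (2,5); ray(1,-1) blocked at (5,3); ray(-1,-1) blocked at (1,3)]
  BK@(5,3): attacks (5,4) (5,2) (4,3) (4,4) (4,2)
B attacks (4,4): yes

Answer: yes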